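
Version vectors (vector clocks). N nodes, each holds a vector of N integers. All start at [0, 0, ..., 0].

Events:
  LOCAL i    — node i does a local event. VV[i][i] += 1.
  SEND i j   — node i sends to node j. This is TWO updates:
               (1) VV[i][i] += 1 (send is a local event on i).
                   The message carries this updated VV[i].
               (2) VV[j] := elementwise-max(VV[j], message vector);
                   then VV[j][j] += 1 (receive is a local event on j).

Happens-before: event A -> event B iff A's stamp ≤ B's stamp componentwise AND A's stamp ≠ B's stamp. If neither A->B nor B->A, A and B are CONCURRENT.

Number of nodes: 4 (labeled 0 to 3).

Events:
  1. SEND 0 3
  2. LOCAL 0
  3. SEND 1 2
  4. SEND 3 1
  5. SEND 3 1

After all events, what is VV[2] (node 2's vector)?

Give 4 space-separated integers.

Initial: VV[0]=[0, 0, 0, 0]
Initial: VV[1]=[0, 0, 0, 0]
Initial: VV[2]=[0, 0, 0, 0]
Initial: VV[3]=[0, 0, 0, 0]
Event 1: SEND 0->3: VV[0][0]++ -> VV[0]=[1, 0, 0, 0], msg_vec=[1, 0, 0, 0]; VV[3]=max(VV[3],msg_vec) then VV[3][3]++ -> VV[3]=[1, 0, 0, 1]
Event 2: LOCAL 0: VV[0][0]++ -> VV[0]=[2, 0, 0, 0]
Event 3: SEND 1->2: VV[1][1]++ -> VV[1]=[0, 1, 0, 0], msg_vec=[0, 1, 0, 0]; VV[2]=max(VV[2],msg_vec) then VV[2][2]++ -> VV[2]=[0, 1, 1, 0]
Event 4: SEND 3->1: VV[3][3]++ -> VV[3]=[1, 0, 0, 2], msg_vec=[1, 0, 0, 2]; VV[1]=max(VV[1],msg_vec) then VV[1][1]++ -> VV[1]=[1, 2, 0, 2]
Event 5: SEND 3->1: VV[3][3]++ -> VV[3]=[1, 0, 0, 3], msg_vec=[1, 0, 0, 3]; VV[1]=max(VV[1],msg_vec) then VV[1][1]++ -> VV[1]=[1, 3, 0, 3]
Final vectors: VV[0]=[2, 0, 0, 0]; VV[1]=[1, 3, 0, 3]; VV[2]=[0, 1, 1, 0]; VV[3]=[1, 0, 0, 3]

Answer: 0 1 1 0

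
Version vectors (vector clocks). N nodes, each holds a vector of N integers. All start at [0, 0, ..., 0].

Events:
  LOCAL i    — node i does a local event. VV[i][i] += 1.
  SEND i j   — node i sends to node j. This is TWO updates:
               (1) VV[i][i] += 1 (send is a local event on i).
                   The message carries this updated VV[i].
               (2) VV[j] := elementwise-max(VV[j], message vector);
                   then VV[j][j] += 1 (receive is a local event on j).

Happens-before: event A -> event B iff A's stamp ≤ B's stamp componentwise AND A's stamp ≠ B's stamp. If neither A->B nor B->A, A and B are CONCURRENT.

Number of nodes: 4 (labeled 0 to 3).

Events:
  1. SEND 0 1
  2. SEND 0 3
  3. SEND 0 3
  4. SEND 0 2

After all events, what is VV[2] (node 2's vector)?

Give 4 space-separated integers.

Answer: 4 0 1 0

Derivation:
Initial: VV[0]=[0, 0, 0, 0]
Initial: VV[1]=[0, 0, 0, 0]
Initial: VV[2]=[0, 0, 0, 0]
Initial: VV[3]=[0, 0, 0, 0]
Event 1: SEND 0->1: VV[0][0]++ -> VV[0]=[1, 0, 0, 0], msg_vec=[1, 0, 0, 0]; VV[1]=max(VV[1],msg_vec) then VV[1][1]++ -> VV[1]=[1, 1, 0, 0]
Event 2: SEND 0->3: VV[0][0]++ -> VV[0]=[2, 0, 0, 0], msg_vec=[2, 0, 0, 0]; VV[3]=max(VV[3],msg_vec) then VV[3][3]++ -> VV[3]=[2, 0, 0, 1]
Event 3: SEND 0->3: VV[0][0]++ -> VV[0]=[3, 0, 0, 0], msg_vec=[3, 0, 0, 0]; VV[3]=max(VV[3],msg_vec) then VV[3][3]++ -> VV[3]=[3, 0, 0, 2]
Event 4: SEND 0->2: VV[0][0]++ -> VV[0]=[4, 0, 0, 0], msg_vec=[4, 0, 0, 0]; VV[2]=max(VV[2],msg_vec) then VV[2][2]++ -> VV[2]=[4, 0, 1, 0]
Final vectors: VV[0]=[4, 0, 0, 0]; VV[1]=[1, 1, 0, 0]; VV[2]=[4, 0, 1, 0]; VV[3]=[3, 0, 0, 2]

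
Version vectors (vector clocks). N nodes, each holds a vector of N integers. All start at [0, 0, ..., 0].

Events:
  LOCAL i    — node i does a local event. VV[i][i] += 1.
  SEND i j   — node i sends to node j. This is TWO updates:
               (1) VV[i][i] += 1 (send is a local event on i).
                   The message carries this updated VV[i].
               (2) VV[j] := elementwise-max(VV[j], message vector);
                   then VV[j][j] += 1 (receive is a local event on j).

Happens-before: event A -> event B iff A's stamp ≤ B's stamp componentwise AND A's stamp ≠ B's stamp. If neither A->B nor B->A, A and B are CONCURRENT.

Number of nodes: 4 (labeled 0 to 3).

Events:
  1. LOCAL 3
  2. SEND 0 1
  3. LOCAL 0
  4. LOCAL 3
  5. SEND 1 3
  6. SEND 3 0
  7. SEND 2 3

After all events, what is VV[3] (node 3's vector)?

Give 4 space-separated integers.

Initial: VV[0]=[0, 0, 0, 0]
Initial: VV[1]=[0, 0, 0, 0]
Initial: VV[2]=[0, 0, 0, 0]
Initial: VV[3]=[0, 0, 0, 0]
Event 1: LOCAL 3: VV[3][3]++ -> VV[3]=[0, 0, 0, 1]
Event 2: SEND 0->1: VV[0][0]++ -> VV[0]=[1, 0, 0, 0], msg_vec=[1, 0, 0, 0]; VV[1]=max(VV[1],msg_vec) then VV[1][1]++ -> VV[1]=[1, 1, 0, 0]
Event 3: LOCAL 0: VV[0][0]++ -> VV[0]=[2, 0, 0, 0]
Event 4: LOCAL 3: VV[3][3]++ -> VV[3]=[0, 0, 0, 2]
Event 5: SEND 1->3: VV[1][1]++ -> VV[1]=[1, 2, 0, 0], msg_vec=[1, 2, 0, 0]; VV[3]=max(VV[3],msg_vec) then VV[3][3]++ -> VV[3]=[1, 2, 0, 3]
Event 6: SEND 3->0: VV[3][3]++ -> VV[3]=[1, 2, 0, 4], msg_vec=[1, 2, 0, 4]; VV[0]=max(VV[0],msg_vec) then VV[0][0]++ -> VV[0]=[3, 2, 0, 4]
Event 7: SEND 2->3: VV[2][2]++ -> VV[2]=[0, 0, 1, 0], msg_vec=[0, 0, 1, 0]; VV[3]=max(VV[3],msg_vec) then VV[3][3]++ -> VV[3]=[1, 2, 1, 5]
Final vectors: VV[0]=[3, 2, 0, 4]; VV[1]=[1, 2, 0, 0]; VV[2]=[0, 0, 1, 0]; VV[3]=[1, 2, 1, 5]

Answer: 1 2 1 5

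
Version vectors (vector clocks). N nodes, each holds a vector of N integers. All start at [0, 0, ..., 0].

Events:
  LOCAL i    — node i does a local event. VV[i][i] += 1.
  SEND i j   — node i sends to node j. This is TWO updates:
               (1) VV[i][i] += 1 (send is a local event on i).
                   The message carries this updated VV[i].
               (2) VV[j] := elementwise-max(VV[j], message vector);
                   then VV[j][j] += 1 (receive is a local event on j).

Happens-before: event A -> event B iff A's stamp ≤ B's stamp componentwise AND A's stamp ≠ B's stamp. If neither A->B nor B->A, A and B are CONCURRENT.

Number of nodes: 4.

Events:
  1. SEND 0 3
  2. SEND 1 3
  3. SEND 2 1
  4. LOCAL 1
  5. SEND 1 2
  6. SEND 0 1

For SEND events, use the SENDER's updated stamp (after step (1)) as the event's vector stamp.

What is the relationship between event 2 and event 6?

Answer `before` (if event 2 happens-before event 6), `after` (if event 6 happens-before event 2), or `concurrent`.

Answer: concurrent

Derivation:
Initial: VV[0]=[0, 0, 0, 0]
Initial: VV[1]=[0, 0, 0, 0]
Initial: VV[2]=[0, 0, 0, 0]
Initial: VV[3]=[0, 0, 0, 0]
Event 1: SEND 0->3: VV[0][0]++ -> VV[0]=[1, 0, 0, 0], msg_vec=[1, 0, 0, 0]; VV[3]=max(VV[3],msg_vec) then VV[3][3]++ -> VV[3]=[1, 0, 0, 1]
Event 2: SEND 1->3: VV[1][1]++ -> VV[1]=[0, 1, 0, 0], msg_vec=[0, 1, 0, 0]; VV[3]=max(VV[3],msg_vec) then VV[3][3]++ -> VV[3]=[1, 1, 0, 2]
Event 3: SEND 2->1: VV[2][2]++ -> VV[2]=[0, 0, 1, 0], msg_vec=[0, 0, 1, 0]; VV[1]=max(VV[1],msg_vec) then VV[1][1]++ -> VV[1]=[0, 2, 1, 0]
Event 4: LOCAL 1: VV[1][1]++ -> VV[1]=[0, 3, 1, 0]
Event 5: SEND 1->2: VV[1][1]++ -> VV[1]=[0, 4, 1, 0], msg_vec=[0, 4, 1, 0]; VV[2]=max(VV[2],msg_vec) then VV[2][2]++ -> VV[2]=[0, 4, 2, 0]
Event 6: SEND 0->1: VV[0][0]++ -> VV[0]=[2, 0, 0, 0], msg_vec=[2, 0, 0, 0]; VV[1]=max(VV[1],msg_vec) then VV[1][1]++ -> VV[1]=[2, 5, 1, 0]
Event 2 stamp: [0, 1, 0, 0]
Event 6 stamp: [2, 0, 0, 0]
[0, 1, 0, 0] <= [2, 0, 0, 0]? False
[2, 0, 0, 0] <= [0, 1, 0, 0]? False
Relation: concurrent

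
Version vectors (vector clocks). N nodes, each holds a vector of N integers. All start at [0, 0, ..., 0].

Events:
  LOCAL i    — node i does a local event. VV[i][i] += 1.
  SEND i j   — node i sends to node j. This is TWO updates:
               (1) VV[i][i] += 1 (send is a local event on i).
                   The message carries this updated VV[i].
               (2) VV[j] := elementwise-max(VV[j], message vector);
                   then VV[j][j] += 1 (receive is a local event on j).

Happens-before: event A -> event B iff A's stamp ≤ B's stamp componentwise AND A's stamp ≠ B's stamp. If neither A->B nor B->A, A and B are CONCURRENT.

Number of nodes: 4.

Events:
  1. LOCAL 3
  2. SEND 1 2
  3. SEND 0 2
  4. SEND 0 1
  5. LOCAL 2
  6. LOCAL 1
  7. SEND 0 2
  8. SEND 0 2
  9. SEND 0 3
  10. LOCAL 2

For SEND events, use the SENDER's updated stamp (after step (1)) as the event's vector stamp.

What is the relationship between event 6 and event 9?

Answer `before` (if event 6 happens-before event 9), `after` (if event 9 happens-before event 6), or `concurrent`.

Answer: concurrent

Derivation:
Initial: VV[0]=[0, 0, 0, 0]
Initial: VV[1]=[0, 0, 0, 0]
Initial: VV[2]=[0, 0, 0, 0]
Initial: VV[3]=[0, 0, 0, 0]
Event 1: LOCAL 3: VV[3][3]++ -> VV[3]=[0, 0, 0, 1]
Event 2: SEND 1->2: VV[1][1]++ -> VV[1]=[0, 1, 0, 0], msg_vec=[0, 1, 0, 0]; VV[2]=max(VV[2],msg_vec) then VV[2][2]++ -> VV[2]=[0, 1, 1, 0]
Event 3: SEND 0->2: VV[0][0]++ -> VV[0]=[1, 0, 0, 0], msg_vec=[1, 0, 0, 0]; VV[2]=max(VV[2],msg_vec) then VV[2][2]++ -> VV[2]=[1, 1, 2, 0]
Event 4: SEND 0->1: VV[0][0]++ -> VV[0]=[2, 0, 0, 0], msg_vec=[2, 0, 0, 0]; VV[1]=max(VV[1],msg_vec) then VV[1][1]++ -> VV[1]=[2, 2, 0, 0]
Event 5: LOCAL 2: VV[2][2]++ -> VV[2]=[1, 1, 3, 0]
Event 6: LOCAL 1: VV[1][1]++ -> VV[1]=[2, 3, 0, 0]
Event 7: SEND 0->2: VV[0][0]++ -> VV[0]=[3, 0, 0, 0], msg_vec=[3, 0, 0, 0]; VV[2]=max(VV[2],msg_vec) then VV[2][2]++ -> VV[2]=[3, 1, 4, 0]
Event 8: SEND 0->2: VV[0][0]++ -> VV[0]=[4, 0, 0, 0], msg_vec=[4, 0, 0, 0]; VV[2]=max(VV[2],msg_vec) then VV[2][2]++ -> VV[2]=[4, 1, 5, 0]
Event 9: SEND 0->3: VV[0][0]++ -> VV[0]=[5, 0, 0, 0], msg_vec=[5, 0, 0, 0]; VV[3]=max(VV[3],msg_vec) then VV[3][3]++ -> VV[3]=[5, 0, 0, 2]
Event 10: LOCAL 2: VV[2][2]++ -> VV[2]=[4, 1, 6, 0]
Event 6 stamp: [2, 3, 0, 0]
Event 9 stamp: [5, 0, 0, 0]
[2, 3, 0, 0] <= [5, 0, 0, 0]? False
[5, 0, 0, 0] <= [2, 3, 0, 0]? False
Relation: concurrent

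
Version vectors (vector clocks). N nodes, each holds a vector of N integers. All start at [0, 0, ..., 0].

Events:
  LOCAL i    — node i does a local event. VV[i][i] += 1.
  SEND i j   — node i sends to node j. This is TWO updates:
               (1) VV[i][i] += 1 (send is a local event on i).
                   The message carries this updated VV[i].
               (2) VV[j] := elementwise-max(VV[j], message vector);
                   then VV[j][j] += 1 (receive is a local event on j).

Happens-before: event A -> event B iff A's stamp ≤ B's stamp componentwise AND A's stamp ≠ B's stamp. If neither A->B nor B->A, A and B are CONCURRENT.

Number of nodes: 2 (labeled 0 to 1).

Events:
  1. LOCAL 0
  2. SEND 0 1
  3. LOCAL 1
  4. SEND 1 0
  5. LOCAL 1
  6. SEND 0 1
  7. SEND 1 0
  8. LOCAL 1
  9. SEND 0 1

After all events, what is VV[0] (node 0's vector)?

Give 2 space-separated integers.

Answer: 6 6

Derivation:
Initial: VV[0]=[0, 0]
Initial: VV[1]=[0, 0]
Event 1: LOCAL 0: VV[0][0]++ -> VV[0]=[1, 0]
Event 2: SEND 0->1: VV[0][0]++ -> VV[0]=[2, 0], msg_vec=[2, 0]; VV[1]=max(VV[1],msg_vec) then VV[1][1]++ -> VV[1]=[2, 1]
Event 3: LOCAL 1: VV[1][1]++ -> VV[1]=[2, 2]
Event 4: SEND 1->0: VV[1][1]++ -> VV[1]=[2, 3], msg_vec=[2, 3]; VV[0]=max(VV[0],msg_vec) then VV[0][0]++ -> VV[0]=[3, 3]
Event 5: LOCAL 1: VV[1][1]++ -> VV[1]=[2, 4]
Event 6: SEND 0->1: VV[0][0]++ -> VV[0]=[4, 3], msg_vec=[4, 3]; VV[1]=max(VV[1],msg_vec) then VV[1][1]++ -> VV[1]=[4, 5]
Event 7: SEND 1->0: VV[1][1]++ -> VV[1]=[4, 6], msg_vec=[4, 6]; VV[0]=max(VV[0],msg_vec) then VV[0][0]++ -> VV[0]=[5, 6]
Event 8: LOCAL 1: VV[1][1]++ -> VV[1]=[4, 7]
Event 9: SEND 0->1: VV[0][0]++ -> VV[0]=[6, 6], msg_vec=[6, 6]; VV[1]=max(VV[1],msg_vec) then VV[1][1]++ -> VV[1]=[6, 8]
Final vectors: VV[0]=[6, 6]; VV[1]=[6, 8]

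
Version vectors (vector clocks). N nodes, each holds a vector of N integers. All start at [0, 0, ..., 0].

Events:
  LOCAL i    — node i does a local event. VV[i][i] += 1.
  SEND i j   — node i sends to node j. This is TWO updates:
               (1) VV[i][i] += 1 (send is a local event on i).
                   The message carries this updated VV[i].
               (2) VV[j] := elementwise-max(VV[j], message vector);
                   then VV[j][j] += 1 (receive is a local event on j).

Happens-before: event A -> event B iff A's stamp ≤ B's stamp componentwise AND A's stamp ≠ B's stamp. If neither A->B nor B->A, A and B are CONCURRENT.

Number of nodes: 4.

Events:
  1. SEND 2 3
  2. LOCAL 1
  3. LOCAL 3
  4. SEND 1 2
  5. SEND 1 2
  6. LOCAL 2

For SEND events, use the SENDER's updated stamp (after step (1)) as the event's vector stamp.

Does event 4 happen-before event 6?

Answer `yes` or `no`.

Initial: VV[0]=[0, 0, 0, 0]
Initial: VV[1]=[0, 0, 0, 0]
Initial: VV[2]=[0, 0, 0, 0]
Initial: VV[3]=[0, 0, 0, 0]
Event 1: SEND 2->3: VV[2][2]++ -> VV[2]=[0, 0, 1, 0], msg_vec=[0, 0, 1, 0]; VV[3]=max(VV[3],msg_vec) then VV[3][3]++ -> VV[3]=[0, 0, 1, 1]
Event 2: LOCAL 1: VV[1][1]++ -> VV[1]=[0, 1, 0, 0]
Event 3: LOCAL 3: VV[3][3]++ -> VV[3]=[0, 0, 1, 2]
Event 4: SEND 1->2: VV[1][1]++ -> VV[1]=[0, 2, 0, 0], msg_vec=[0, 2, 0, 0]; VV[2]=max(VV[2],msg_vec) then VV[2][2]++ -> VV[2]=[0, 2, 2, 0]
Event 5: SEND 1->2: VV[1][1]++ -> VV[1]=[0, 3, 0, 0], msg_vec=[0, 3, 0, 0]; VV[2]=max(VV[2],msg_vec) then VV[2][2]++ -> VV[2]=[0, 3, 3, 0]
Event 6: LOCAL 2: VV[2][2]++ -> VV[2]=[0, 3, 4, 0]
Event 4 stamp: [0, 2, 0, 0]
Event 6 stamp: [0, 3, 4, 0]
[0, 2, 0, 0] <= [0, 3, 4, 0]? True. Equal? False. Happens-before: True

Answer: yes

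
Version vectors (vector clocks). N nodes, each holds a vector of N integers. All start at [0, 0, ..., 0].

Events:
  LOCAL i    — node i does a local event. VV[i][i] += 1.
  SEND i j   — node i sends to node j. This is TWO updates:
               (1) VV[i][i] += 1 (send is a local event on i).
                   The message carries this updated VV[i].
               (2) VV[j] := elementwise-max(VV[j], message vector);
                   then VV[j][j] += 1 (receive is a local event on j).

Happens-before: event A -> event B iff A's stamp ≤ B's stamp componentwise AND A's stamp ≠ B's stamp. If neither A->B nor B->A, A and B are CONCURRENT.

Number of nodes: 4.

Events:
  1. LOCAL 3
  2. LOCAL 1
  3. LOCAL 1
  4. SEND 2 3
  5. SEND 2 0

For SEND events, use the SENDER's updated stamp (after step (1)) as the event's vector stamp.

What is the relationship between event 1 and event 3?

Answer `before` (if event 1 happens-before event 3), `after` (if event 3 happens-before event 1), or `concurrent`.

Initial: VV[0]=[0, 0, 0, 0]
Initial: VV[1]=[0, 0, 0, 0]
Initial: VV[2]=[0, 0, 0, 0]
Initial: VV[3]=[0, 0, 0, 0]
Event 1: LOCAL 3: VV[3][3]++ -> VV[3]=[0, 0, 0, 1]
Event 2: LOCAL 1: VV[1][1]++ -> VV[1]=[0, 1, 0, 0]
Event 3: LOCAL 1: VV[1][1]++ -> VV[1]=[0, 2, 0, 0]
Event 4: SEND 2->3: VV[2][2]++ -> VV[2]=[0, 0, 1, 0], msg_vec=[0, 0, 1, 0]; VV[3]=max(VV[3],msg_vec) then VV[3][3]++ -> VV[3]=[0, 0, 1, 2]
Event 5: SEND 2->0: VV[2][2]++ -> VV[2]=[0, 0, 2, 0], msg_vec=[0, 0, 2, 0]; VV[0]=max(VV[0],msg_vec) then VV[0][0]++ -> VV[0]=[1, 0, 2, 0]
Event 1 stamp: [0, 0, 0, 1]
Event 3 stamp: [0, 2, 0, 0]
[0, 0, 0, 1] <= [0, 2, 0, 0]? False
[0, 2, 0, 0] <= [0, 0, 0, 1]? False
Relation: concurrent

Answer: concurrent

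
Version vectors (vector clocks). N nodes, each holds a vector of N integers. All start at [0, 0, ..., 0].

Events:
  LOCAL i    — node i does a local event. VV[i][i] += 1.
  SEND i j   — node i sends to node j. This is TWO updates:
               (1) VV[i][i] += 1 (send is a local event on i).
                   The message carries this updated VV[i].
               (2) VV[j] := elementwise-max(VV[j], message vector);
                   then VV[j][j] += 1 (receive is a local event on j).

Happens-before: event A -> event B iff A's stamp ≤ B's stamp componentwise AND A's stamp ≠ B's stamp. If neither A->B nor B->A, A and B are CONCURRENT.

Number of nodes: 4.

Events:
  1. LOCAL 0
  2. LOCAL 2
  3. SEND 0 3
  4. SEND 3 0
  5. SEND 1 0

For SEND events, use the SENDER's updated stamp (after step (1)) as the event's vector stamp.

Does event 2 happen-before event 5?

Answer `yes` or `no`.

Initial: VV[0]=[0, 0, 0, 0]
Initial: VV[1]=[0, 0, 0, 0]
Initial: VV[2]=[0, 0, 0, 0]
Initial: VV[3]=[0, 0, 0, 0]
Event 1: LOCAL 0: VV[0][0]++ -> VV[0]=[1, 0, 0, 0]
Event 2: LOCAL 2: VV[2][2]++ -> VV[2]=[0, 0, 1, 0]
Event 3: SEND 0->3: VV[0][0]++ -> VV[0]=[2, 0, 0, 0], msg_vec=[2, 0, 0, 0]; VV[3]=max(VV[3],msg_vec) then VV[3][3]++ -> VV[3]=[2, 0, 0, 1]
Event 4: SEND 3->0: VV[3][3]++ -> VV[3]=[2, 0, 0, 2], msg_vec=[2, 0, 0, 2]; VV[0]=max(VV[0],msg_vec) then VV[0][0]++ -> VV[0]=[3, 0, 0, 2]
Event 5: SEND 1->0: VV[1][1]++ -> VV[1]=[0, 1, 0, 0], msg_vec=[0, 1, 0, 0]; VV[0]=max(VV[0],msg_vec) then VV[0][0]++ -> VV[0]=[4, 1, 0, 2]
Event 2 stamp: [0, 0, 1, 0]
Event 5 stamp: [0, 1, 0, 0]
[0, 0, 1, 0] <= [0, 1, 0, 0]? False. Equal? False. Happens-before: False

Answer: no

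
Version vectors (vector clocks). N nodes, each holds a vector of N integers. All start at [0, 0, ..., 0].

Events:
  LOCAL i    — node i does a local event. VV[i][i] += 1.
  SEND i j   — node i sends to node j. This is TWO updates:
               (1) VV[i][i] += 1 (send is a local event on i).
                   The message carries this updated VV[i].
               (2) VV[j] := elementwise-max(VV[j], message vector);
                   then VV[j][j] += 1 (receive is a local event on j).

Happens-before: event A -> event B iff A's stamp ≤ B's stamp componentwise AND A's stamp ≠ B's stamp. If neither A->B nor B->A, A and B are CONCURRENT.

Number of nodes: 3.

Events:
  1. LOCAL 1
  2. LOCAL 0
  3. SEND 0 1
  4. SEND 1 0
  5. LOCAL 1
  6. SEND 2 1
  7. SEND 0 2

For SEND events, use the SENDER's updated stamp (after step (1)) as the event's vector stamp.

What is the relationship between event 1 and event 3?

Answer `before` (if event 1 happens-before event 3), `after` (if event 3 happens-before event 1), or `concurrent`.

Initial: VV[0]=[0, 0, 0]
Initial: VV[1]=[0, 0, 0]
Initial: VV[2]=[0, 0, 0]
Event 1: LOCAL 1: VV[1][1]++ -> VV[1]=[0, 1, 0]
Event 2: LOCAL 0: VV[0][0]++ -> VV[0]=[1, 0, 0]
Event 3: SEND 0->1: VV[0][0]++ -> VV[0]=[2, 0, 0], msg_vec=[2, 0, 0]; VV[1]=max(VV[1],msg_vec) then VV[1][1]++ -> VV[1]=[2, 2, 0]
Event 4: SEND 1->0: VV[1][1]++ -> VV[1]=[2, 3, 0], msg_vec=[2, 3, 0]; VV[0]=max(VV[0],msg_vec) then VV[0][0]++ -> VV[0]=[3, 3, 0]
Event 5: LOCAL 1: VV[1][1]++ -> VV[1]=[2, 4, 0]
Event 6: SEND 2->1: VV[2][2]++ -> VV[2]=[0, 0, 1], msg_vec=[0, 0, 1]; VV[1]=max(VV[1],msg_vec) then VV[1][1]++ -> VV[1]=[2, 5, 1]
Event 7: SEND 0->2: VV[0][0]++ -> VV[0]=[4, 3, 0], msg_vec=[4, 3, 0]; VV[2]=max(VV[2],msg_vec) then VV[2][2]++ -> VV[2]=[4, 3, 2]
Event 1 stamp: [0, 1, 0]
Event 3 stamp: [2, 0, 0]
[0, 1, 0] <= [2, 0, 0]? False
[2, 0, 0] <= [0, 1, 0]? False
Relation: concurrent

Answer: concurrent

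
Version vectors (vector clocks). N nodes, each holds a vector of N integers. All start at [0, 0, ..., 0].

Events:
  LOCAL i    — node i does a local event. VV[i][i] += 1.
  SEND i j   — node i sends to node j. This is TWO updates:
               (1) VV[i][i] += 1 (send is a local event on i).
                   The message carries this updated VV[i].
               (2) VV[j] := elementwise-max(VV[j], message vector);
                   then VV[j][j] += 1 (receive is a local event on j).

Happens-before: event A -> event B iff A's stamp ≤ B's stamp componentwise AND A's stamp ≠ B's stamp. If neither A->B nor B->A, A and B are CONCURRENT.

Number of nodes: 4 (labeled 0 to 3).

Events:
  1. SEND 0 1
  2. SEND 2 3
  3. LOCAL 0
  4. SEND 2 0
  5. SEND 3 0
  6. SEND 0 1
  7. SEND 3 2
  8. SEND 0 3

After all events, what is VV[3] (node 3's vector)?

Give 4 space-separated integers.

Initial: VV[0]=[0, 0, 0, 0]
Initial: VV[1]=[0, 0, 0, 0]
Initial: VV[2]=[0, 0, 0, 0]
Initial: VV[3]=[0, 0, 0, 0]
Event 1: SEND 0->1: VV[0][0]++ -> VV[0]=[1, 0, 0, 0], msg_vec=[1, 0, 0, 0]; VV[1]=max(VV[1],msg_vec) then VV[1][1]++ -> VV[1]=[1, 1, 0, 0]
Event 2: SEND 2->3: VV[2][2]++ -> VV[2]=[0, 0, 1, 0], msg_vec=[0, 0, 1, 0]; VV[3]=max(VV[3],msg_vec) then VV[3][3]++ -> VV[3]=[0, 0, 1, 1]
Event 3: LOCAL 0: VV[0][0]++ -> VV[0]=[2, 0, 0, 0]
Event 4: SEND 2->0: VV[2][2]++ -> VV[2]=[0, 0, 2, 0], msg_vec=[0, 0, 2, 0]; VV[0]=max(VV[0],msg_vec) then VV[0][0]++ -> VV[0]=[3, 0, 2, 0]
Event 5: SEND 3->0: VV[3][3]++ -> VV[3]=[0, 0, 1, 2], msg_vec=[0, 0, 1, 2]; VV[0]=max(VV[0],msg_vec) then VV[0][0]++ -> VV[0]=[4, 0, 2, 2]
Event 6: SEND 0->1: VV[0][0]++ -> VV[0]=[5, 0, 2, 2], msg_vec=[5, 0, 2, 2]; VV[1]=max(VV[1],msg_vec) then VV[1][1]++ -> VV[1]=[5, 2, 2, 2]
Event 7: SEND 3->2: VV[3][3]++ -> VV[3]=[0, 0, 1, 3], msg_vec=[0, 0, 1, 3]; VV[2]=max(VV[2],msg_vec) then VV[2][2]++ -> VV[2]=[0, 0, 3, 3]
Event 8: SEND 0->3: VV[0][0]++ -> VV[0]=[6, 0, 2, 2], msg_vec=[6, 0, 2, 2]; VV[3]=max(VV[3],msg_vec) then VV[3][3]++ -> VV[3]=[6, 0, 2, 4]
Final vectors: VV[0]=[6, 0, 2, 2]; VV[1]=[5, 2, 2, 2]; VV[2]=[0, 0, 3, 3]; VV[3]=[6, 0, 2, 4]

Answer: 6 0 2 4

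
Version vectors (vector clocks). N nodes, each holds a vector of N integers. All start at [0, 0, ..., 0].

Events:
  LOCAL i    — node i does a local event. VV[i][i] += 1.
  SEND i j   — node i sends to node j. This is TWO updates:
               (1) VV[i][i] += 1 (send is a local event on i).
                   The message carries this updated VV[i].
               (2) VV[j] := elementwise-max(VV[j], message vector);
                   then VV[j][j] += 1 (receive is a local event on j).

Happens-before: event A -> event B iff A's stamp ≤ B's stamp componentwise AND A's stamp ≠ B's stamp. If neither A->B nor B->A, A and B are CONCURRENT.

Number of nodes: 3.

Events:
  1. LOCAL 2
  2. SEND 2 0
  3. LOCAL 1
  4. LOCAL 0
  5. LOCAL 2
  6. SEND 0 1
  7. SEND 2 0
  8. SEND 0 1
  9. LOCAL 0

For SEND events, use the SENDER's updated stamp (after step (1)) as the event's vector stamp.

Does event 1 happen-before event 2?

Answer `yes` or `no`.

Initial: VV[0]=[0, 0, 0]
Initial: VV[1]=[0, 0, 0]
Initial: VV[2]=[0, 0, 0]
Event 1: LOCAL 2: VV[2][2]++ -> VV[2]=[0, 0, 1]
Event 2: SEND 2->0: VV[2][2]++ -> VV[2]=[0, 0, 2], msg_vec=[0, 0, 2]; VV[0]=max(VV[0],msg_vec) then VV[0][0]++ -> VV[0]=[1, 0, 2]
Event 3: LOCAL 1: VV[1][1]++ -> VV[1]=[0, 1, 0]
Event 4: LOCAL 0: VV[0][0]++ -> VV[0]=[2, 0, 2]
Event 5: LOCAL 2: VV[2][2]++ -> VV[2]=[0, 0, 3]
Event 6: SEND 0->1: VV[0][0]++ -> VV[0]=[3, 0, 2], msg_vec=[3, 0, 2]; VV[1]=max(VV[1],msg_vec) then VV[1][1]++ -> VV[1]=[3, 2, 2]
Event 7: SEND 2->0: VV[2][2]++ -> VV[2]=[0, 0, 4], msg_vec=[0, 0, 4]; VV[0]=max(VV[0],msg_vec) then VV[0][0]++ -> VV[0]=[4, 0, 4]
Event 8: SEND 0->1: VV[0][0]++ -> VV[0]=[5, 0, 4], msg_vec=[5, 0, 4]; VV[1]=max(VV[1],msg_vec) then VV[1][1]++ -> VV[1]=[5, 3, 4]
Event 9: LOCAL 0: VV[0][0]++ -> VV[0]=[6, 0, 4]
Event 1 stamp: [0, 0, 1]
Event 2 stamp: [0, 0, 2]
[0, 0, 1] <= [0, 0, 2]? True. Equal? False. Happens-before: True

Answer: yes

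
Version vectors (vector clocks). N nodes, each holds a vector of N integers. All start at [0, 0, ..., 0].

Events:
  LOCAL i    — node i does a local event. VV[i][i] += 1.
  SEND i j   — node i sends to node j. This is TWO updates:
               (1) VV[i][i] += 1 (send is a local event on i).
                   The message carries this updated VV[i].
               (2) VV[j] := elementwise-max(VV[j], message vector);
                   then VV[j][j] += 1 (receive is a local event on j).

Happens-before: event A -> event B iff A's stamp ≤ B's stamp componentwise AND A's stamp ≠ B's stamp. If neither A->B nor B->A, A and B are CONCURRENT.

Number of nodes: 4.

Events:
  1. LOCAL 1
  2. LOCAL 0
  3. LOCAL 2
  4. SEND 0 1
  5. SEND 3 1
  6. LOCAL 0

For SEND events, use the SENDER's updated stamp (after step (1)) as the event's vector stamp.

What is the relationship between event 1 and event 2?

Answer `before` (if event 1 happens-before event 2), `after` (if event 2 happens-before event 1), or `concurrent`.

Initial: VV[0]=[0, 0, 0, 0]
Initial: VV[1]=[0, 0, 0, 0]
Initial: VV[2]=[0, 0, 0, 0]
Initial: VV[3]=[0, 0, 0, 0]
Event 1: LOCAL 1: VV[1][1]++ -> VV[1]=[0, 1, 0, 0]
Event 2: LOCAL 0: VV[0][0]++ -> VV[0]=[1, 0, 0, 0]
Event 3: LOCAL 2: VV[2][2]++ -> VV[2]=[0, 0, 1, 0]
Event 4: SEND 0->1: VV[0][0]++ -> VV[0]=[2, 0, 0, 0], msg_vec=[2, 0, 0, 0]; VV[1]=max(VV[1],msg_vec) then VV[1][1]++ -> VV[1]=[2, 2, 0, 0]
Event 5: SEND 3->1: VV[3][3]++ -> VV[3]=[0, 0, 0, 1], msg_vec=[0, 0, 0, 1]; VV[1]=max(VV[1],msg_vec) then VV[1][1]++ -> VV[1]=[2, 3, 0, 1]
Event 6: LOCAL 0: VV[0][0]++ -> VV[0]=[3, 0, 0, 0]
Event 1 stamp: [0, 1, 0, 0]
Event 2 stamp: [1, 0, 0, 0]
[0, 1, 0, 0] <= [1, 0, 0, 0]? False
[1, 0, 0, 0] <= [0, 1, 0, 0]? False
Relation: concurrent

Answer: concurrent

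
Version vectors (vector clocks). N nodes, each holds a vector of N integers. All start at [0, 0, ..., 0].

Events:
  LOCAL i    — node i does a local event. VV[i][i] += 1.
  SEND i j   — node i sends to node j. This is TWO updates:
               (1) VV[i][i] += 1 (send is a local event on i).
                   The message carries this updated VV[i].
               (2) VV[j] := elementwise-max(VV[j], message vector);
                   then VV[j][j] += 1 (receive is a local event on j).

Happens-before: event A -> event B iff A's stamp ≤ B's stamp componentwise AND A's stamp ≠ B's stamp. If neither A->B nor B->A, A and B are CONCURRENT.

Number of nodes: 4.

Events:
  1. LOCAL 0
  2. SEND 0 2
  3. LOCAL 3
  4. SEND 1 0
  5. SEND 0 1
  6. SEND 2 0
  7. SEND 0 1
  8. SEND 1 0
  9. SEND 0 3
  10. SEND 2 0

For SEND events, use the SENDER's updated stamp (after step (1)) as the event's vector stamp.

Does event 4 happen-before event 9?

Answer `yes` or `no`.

Answer: yes

Derivation:
Initial: VV[0]=[0, 0, 0, 0]
Initial: VV[1]=[0, 0, 0, 0]
Initial: VV[2]=[0, 0, 0, 0]
Initial: VV[3]=[0, 0, 0, 0]
Event 1: LOCAL 0: VV[0][0]++ -> VV[0]=[1, 0, 0, 0]
Event 2: SEND 0->2: VV[0][0]++ -> VV[0]=[2, 0, 0, 0], msg_vec=[2, 0, 0, 0]; VV[2]=max(VV[2],msg_vec) then VV[2][2]++ -> VV[2]=[2, 0, 1, 0]
Event 3: LOCAL 3: VV[3][3]++ -> VV[3]=[0, 0, 0, 1]
Event 4: SEND 1->0: VV[1][1]++ -> VV[1]=[0, 1, 0, 0], msg_vec=[0, 1, 0, 0]; VV[0]=max(VV[0],msg_vec) then VV[0][0]++ -> VV[0]=[3, 1, 0, 0]
Event 5: SEND 0->1: VV[0][0]++ -> VV[0]=[4, 1, 0, 0], msg_vec=[4, 1, 0, 0]; VV[1]=max(VV[1],msg_vec) then VV[1][1]++ -> VV[1]=[4, 2, 0, 0]
Event 6: SEND 2->0: VV[2][2]++ -> VV[2]=[2, 0, 2, 0], msg_vec=[2, 0, 2, 0]; VV[0]=max(VV[0],msg_vec) then VV[0][0]++ -> VV[0]=[5, 1, 2, 0]
Event 7: SEND 0->1: VV[0][0]++ -> VV[0]=[6, 1, 2, 0], msg_vec=[6, 1, 2, 0]; VV[1]=max(VV[1],msg_vec) then VV[1][1]++ -> VV[1]=[6, 3, 2, 0]
Event 8: SEND 1->0: VV[1][1]++ -> VV[1]=[6, 4, 2, 0], msg_vec=[6, 4, 2, 0]; VV[0]=max(VV[0],msg_vec) then VV[0][0]++ -> VV[0]=[7, 4, 2, 0]
Event 9: SEND 0->3: VV[0][0]++ -> VV[0]=[8, 4, 2, 0], msg_vec=[8, 4, 2, 0]; VV[3]=max(VV[3],msg_vec) then VV[3][3]++ -> VV[3]=[8, 4, 2, 2]
Event 10: SEND 2->0: VV[2][2]++ -> VV[2]=[2, 0, 3, 0], msg_vec=[2, 0, 3, 0]; VV[0]=max(VV[0],msg_vec) then VV[0][0]++ -> VV[0]=[9, 4, 3, 0]
Event 4 stamp: [0, 1, 0, 0]
Event 9 stamp: [8, 4, 2, 0]
[0, 1, 0, 0] <= [8, 4, 2, 0]? True. Equal? False. Happens-before: True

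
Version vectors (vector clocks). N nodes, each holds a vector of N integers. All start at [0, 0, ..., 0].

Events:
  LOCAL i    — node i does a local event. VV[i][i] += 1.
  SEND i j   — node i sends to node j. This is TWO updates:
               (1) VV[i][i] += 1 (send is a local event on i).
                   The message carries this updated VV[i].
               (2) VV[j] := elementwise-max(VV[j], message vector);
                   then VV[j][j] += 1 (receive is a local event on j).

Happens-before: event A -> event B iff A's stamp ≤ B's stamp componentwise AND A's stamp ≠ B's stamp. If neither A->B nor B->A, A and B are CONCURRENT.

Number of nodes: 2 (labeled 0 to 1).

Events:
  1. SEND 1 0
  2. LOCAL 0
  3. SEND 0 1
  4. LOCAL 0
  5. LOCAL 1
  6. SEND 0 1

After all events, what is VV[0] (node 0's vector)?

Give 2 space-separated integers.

Answer: 5 1

Derivation:
Initial: VV[0]=[0, 0]
Initial: VV[1]=[0, 0]
Event 1: SEND 1->0: VV[1][1]++ -> VV[1]=[0, 1], msg_vec=[0, 1]; VV[0]=max(VV[0],msg_vec) then VV[0][0]++ -> VV[0]=[1, 1]
Event 2: LOCAL 0: VV[0][0]++ -> VV[0]=[2, 1]
Event 3: SEND 0->1: VV[0][0]++ -> VV[0]=[3, 1], msg_vec=[3, 1]; VV[1]=max(VV[1],msg_vec) then VV[1][1]++ -> VV[1]=[3, 2]
Event 4: LOCAL 0: VV[0][0]++ -> VV[0]=[4, 1]
Event 5: LOCAL 1: VV[1][1]++ -> VV[1]=[3, 3]
Event 6: SEND 0->1: VV[0][0]++ -> VV[0]=[5, 1], msg_vec=[5, 1]; VV[1]=max(VV[1],msg_vec) then VV[1][1]++ -> VV[1]=[5, 4]
Final vectors: VV[0]=[5, 1]; VV[1]=[5, 4]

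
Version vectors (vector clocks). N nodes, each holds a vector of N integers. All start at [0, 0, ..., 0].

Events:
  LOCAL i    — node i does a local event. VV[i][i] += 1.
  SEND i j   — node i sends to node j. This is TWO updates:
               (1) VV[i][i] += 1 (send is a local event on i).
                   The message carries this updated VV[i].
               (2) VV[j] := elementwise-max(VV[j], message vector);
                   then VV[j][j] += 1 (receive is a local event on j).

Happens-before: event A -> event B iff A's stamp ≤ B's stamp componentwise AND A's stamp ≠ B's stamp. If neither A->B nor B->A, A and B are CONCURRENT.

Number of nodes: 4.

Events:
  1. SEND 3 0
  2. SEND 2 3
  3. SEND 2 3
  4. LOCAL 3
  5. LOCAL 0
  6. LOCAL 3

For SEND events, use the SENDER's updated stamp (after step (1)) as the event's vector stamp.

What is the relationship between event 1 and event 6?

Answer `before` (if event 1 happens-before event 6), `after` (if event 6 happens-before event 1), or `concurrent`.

Answer: before

Derivation:
Initial: VV[0]=[0, 0, 0, 0]
Initial: VV[1]=[0, 0, 0, 0]
Initial: VV[2]=[0, 0, 0, 0]
Initial: VV[3]=[0, 0, 0, 0]
Event 1: SEND 3->0: VV[3][3]++ -> VV[3]=[0, 0, 0, 1], msg_vec=[0, 0, 0, 1]; VV[0]=max(VV[0],msg_vec) then VV[0][0]++ -> VV[0]=[1, 0, 0, 1]
Event 2: SEND 2->3: VV[2][2]++ -> VV[2]=[0, 0, 1, 0], msg_vec=[0, 0, 1, 0]; VV[3]=max(VV[3],msg_vec) then VV[3][3]++ -> VV[3]=[0, 0, 1, 2]
Event 3: SEND 2->3: VV[2][2]++ -> VV[2]=[0, 0, 2, 0], msg_vec=[0, 0, 2, 0]; VV[3]=max(VV[3],msg_vec) then VV[3][3]++ -> VV[3]=[0, 0, 2, 3]
Event 4: LOCAL 3: VV[3][3]++ -> VV[3]=[0, 0, 2, 4]
Event 5: LOCAL 0: VV[0][0]++ -> VV[0]=[2, 0, 0, 1]
Event 6: LOCAL 3: VV[3][3]++ -> VV[3]=[0, 0, 2, 5]
Event 1 stamp: [0, 0, 0, 1]
Event 6 stamp: [0, 0, 2, 5]
[0, 0, 0, 1] <= [0, 0, 2, 5]? True
[0, 0, 2, 5] <= [0, 0, 0, 1]? False
Relation: before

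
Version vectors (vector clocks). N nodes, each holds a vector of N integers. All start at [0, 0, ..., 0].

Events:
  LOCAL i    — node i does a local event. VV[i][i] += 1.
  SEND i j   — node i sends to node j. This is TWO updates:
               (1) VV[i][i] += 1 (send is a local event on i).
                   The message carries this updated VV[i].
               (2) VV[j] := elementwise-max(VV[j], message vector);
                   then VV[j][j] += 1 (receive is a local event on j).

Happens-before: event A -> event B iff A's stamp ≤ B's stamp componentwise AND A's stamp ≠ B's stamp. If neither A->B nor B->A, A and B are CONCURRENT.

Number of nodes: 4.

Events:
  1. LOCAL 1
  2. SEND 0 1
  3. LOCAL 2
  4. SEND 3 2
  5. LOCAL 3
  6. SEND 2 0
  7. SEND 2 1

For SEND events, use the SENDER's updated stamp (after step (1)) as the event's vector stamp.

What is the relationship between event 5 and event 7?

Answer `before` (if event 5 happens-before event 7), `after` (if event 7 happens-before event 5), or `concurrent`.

Answer: concurrent

Derivation:
Initial: VV[0]=[0, 0, 0, 0]
Initial: VV[1]=[0, 0, 0, 0]
Initial: VV[2]=[0, 0, 0, 0]
Initial: VV[3]=[0, 0, 0, 0]
Event 1: LOCAL 1: VV[1][1]++ -> VV[1]=[0, 1, 0, 0]
Event 2: SEND 0->1: VV[0][0]++ -> VV[0]=[1, 0, 0, 0], msg_vec=[1, 0, 0, 0]; VV[1]=max(VV[1],msg_vec) then VV[1][1]++ -> VV[1]=[1, 2, 0, 0]
Event 3: LOCAL 2: VV[2][2]++ -> VV[2]=[0, 0, 1, 0]
Event 4: SEND 3->2: VV[3][3]++ -> VV[3]=[0, 0, 0, 1], msg_vec=[0, 0, 0, 1]; VV[2]=max(VV[2],msg_vec) then VV[2][2]++ -> VV[2]=[0, 0, 2, 1]
Event 5: LOCAL 3: VV[3][3]++ -> VV[3]=[0, 0, 0, 2]
Event 6: SEND 2->0: VV[2][2]++ -> VV[2]=[0, 0, 3, 1], msg_vec=[0, 0, 3, 1]; VV[0]=max(VV[0],msg_vec) then VV[0][0]++ -> VV[0]=[2, 0, 3, 1]
Event 7: SEND 2->1: VV[2][2]++ -> VV[2]=[0, 0, 4, 1], msg_vec=[0, 0, 4, 1]; VV[1]=max(VV[1],msg_vec) then VV[1][1]++ -> VV[1]=[1, 3, 4, 1]
Event 5 stamp: [0, 0, 0, 2]
Event 7 stamp: [0, 0, 4, 1]
[0, 0, 0, 2] <= [0, 0, 4, 1]? False
[0, 0, 4, 1] <= [0, 0, 0, 2]? False
Relation: concurrent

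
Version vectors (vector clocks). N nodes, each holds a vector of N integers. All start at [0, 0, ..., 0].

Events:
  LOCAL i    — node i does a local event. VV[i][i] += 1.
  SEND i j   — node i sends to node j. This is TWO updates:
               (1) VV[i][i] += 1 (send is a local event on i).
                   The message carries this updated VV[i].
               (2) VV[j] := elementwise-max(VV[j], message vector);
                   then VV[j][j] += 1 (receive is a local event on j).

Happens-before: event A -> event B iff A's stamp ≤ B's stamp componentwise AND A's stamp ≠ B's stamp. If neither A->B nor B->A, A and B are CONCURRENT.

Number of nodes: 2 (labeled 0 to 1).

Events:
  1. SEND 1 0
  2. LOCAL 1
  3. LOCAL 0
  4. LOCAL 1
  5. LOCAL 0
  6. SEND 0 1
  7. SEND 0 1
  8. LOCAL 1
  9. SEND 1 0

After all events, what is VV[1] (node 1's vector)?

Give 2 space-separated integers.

Answer: 5 7

Derivation:
Initial: VV[0]=[0, 0]
Initial: VV[1]=[0, 0]
Event 1: SEND 1->0: VV[1][1]++ -> VV[1]=[0, 1], msg_vec=[0, 1]; VV[0]=max(VV[0],msg_vec) then VV[0][0]++ -> VV[0]=[1, 1]
Event 2: LOCAL 1: VV[1][1]++ -> VV[1]=[0, 2]
Event 3: LOCAL 0: VV[0][0]++ -> VV[0]=[2, 1]
Event 4: LOCAL 1: VV[1][1]++ -> VV[1]=[0, 3]
Event 5: LOCAL 0: VV[0][0]++ -> VV[0]=[3, 1]
Event 6: SEND 0->1: VV[0][0]++ -> VV[0]=[4, 1], msg_vec=[4, 1]; VV[1]=max(VV[1],msg_vec) then VV[1][1]++ -> VV[1]=[4, 4]
Event 7: SEND 0->1: VV[0][0]++ -> VV[0]=[5, 1], msg_vec=[5, 1]; VV[1]=max(VV[1],msg_vec) then VV[1][1]++ -> VV[1]=[5, 5]
Event 8: LOCAL 1: VV[1][1]++ -> VV[1]=[5, 6]
Event 9: SEND 1->0: VV[1][1]++ -> VV[1]=[5, 7], msg_vec=[5, 7]; VV[0]=max(VV[0],msg_vec) then VV[0][0]++ -> VV[0]=[6, 7]
Final vectors: VV[0]=[6, 7]; VV[1]=[5, 7]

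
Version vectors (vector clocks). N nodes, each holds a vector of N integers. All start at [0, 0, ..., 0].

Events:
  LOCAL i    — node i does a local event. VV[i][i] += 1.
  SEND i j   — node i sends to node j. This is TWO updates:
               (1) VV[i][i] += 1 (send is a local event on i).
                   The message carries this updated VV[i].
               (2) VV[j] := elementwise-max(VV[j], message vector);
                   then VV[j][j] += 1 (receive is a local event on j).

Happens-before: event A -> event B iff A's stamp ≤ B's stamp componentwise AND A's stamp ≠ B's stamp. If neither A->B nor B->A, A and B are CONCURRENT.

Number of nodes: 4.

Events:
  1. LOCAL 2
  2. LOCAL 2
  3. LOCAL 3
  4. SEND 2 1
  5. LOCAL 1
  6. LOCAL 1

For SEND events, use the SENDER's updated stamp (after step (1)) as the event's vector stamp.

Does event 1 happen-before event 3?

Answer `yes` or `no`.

Answer: no

Derivation:
Initial: VV[0]=[0, 0, 0, 0]
Initial: VV[1]=[0, 0, 0, 0]
Initial: VV[2]=[0, 0, 0, 0]
Initial: VV[3]=[0, 0, 0, 0]
Event 1: LOCAL 2: VV[2][2]++ -> VV[2]=[0, 0, 1, 0]
Event 2: LOCAL 2: VV[2][2]++ -> VV[2]=[0, 0, 2, 0]
Event 3: LOCAL 3: VV[3][3]++ -> VV[3]=[0, 0, 0, 1]
Event 4: SEND 2->1: VV[2][2]++ -> VV[2]=[0, 0, 3, 0], msg_vec=[0, 0, 3, 0]; VV[1]=max(VV[1],msg_vec) then VV[1][1]++ -> VV[1]=[0, 1, 3, 0]
Event 5: LOCAL 1: VV[1][1]++ -> VV[1]=[0, 2, 3, 0]
Event 6: LOCAL 1: VV[1][1]++ -> VV[1]=[0, 3, 3, 0]
Event 1 stamp: [0, 0, 1, 0]
Event 3 stamp: [0, 0, 0, 1]
[0, 0, 1, 0] <= [0, 0, 0, 1]? False. Equal? False. Happens-before: False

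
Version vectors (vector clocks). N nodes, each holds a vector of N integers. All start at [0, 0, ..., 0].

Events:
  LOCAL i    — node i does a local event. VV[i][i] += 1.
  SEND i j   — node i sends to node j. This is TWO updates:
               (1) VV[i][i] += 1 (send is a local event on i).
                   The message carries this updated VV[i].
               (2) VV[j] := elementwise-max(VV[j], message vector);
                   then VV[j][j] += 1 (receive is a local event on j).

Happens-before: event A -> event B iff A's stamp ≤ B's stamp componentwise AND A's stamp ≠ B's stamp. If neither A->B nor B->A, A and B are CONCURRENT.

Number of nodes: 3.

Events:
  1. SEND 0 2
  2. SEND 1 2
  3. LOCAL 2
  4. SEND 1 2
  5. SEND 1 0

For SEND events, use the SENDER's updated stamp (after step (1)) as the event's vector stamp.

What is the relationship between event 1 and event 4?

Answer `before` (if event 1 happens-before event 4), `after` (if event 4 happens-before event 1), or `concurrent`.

Initial: VV[0]=[0, 0, 0]
Initial: VV[1]=[0, 0, 0]
Initial: VV[2]=[0, 0, 0]
Event 1: SEND 0->2: VV[0][0]++ -> VV[0]=[1, 0, 0], msg_vec=[1, 0, 0]; VV[2]=max(VV[2],msg_vec) then VV[2][2]++ -> VV[2]=[1, 0, 1]
Event 2: SEND 1->2: VV[1][1]++ -> VV[1]=[0, 1, 0], msg_vec=[0, 1, 0]; VV[2]=max(VV[2],msg_vec) then VV[2][2]++ -> VV[2]=[1, 1, 2]
Event 3: LOCAL 2: VV[2][2]++ -> VV[2]=[1, 1, 3]
Event 4: SEND 1->2: VV[1][1]++ -> VV[1]=[0, 2, 0], msg_vec=[0, 2, 0]; VV[2]=max(VV[2],msg_vec) then VV[2][2]++ -> VV[2]=[1, 2, 4]
Event 5: SEND 1->0: VV[1][1]++ -> VV[1]=[0, 3, 0], msg_vec=[0, 3, 0]; VV[0]=max(VV[0],msg_vec) then VV[0][0]++ -> VV[0]=[2, 3, 0]
Event 1 stamp: [1, 0, 0]
Event 4 stamp: [0, 2, 0]
[1, 0, 0] <= [0, 2, 0]? False
[0, 2, 0] <= [1, 0, 0]? False
Relation: concurrent

Answer: concurrent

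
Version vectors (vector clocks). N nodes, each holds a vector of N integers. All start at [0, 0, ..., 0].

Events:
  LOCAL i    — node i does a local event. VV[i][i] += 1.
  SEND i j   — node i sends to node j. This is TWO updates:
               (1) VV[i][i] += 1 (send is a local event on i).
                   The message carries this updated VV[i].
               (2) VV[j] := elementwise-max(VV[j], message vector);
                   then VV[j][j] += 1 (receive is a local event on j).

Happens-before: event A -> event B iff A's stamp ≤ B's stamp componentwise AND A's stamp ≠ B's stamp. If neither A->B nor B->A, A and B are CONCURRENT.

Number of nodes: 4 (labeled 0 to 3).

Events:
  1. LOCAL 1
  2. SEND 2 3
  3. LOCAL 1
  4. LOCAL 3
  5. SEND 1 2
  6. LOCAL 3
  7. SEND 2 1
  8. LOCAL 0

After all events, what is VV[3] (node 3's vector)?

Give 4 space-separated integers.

Initial: VV[0]=[0, 0, 0, 0]
Initial: VV[1]=[0, 0, 0, 0]
Initial: VV[2]=[0, 0, 0, 0]
Initial: VV[3]=[0, 0, 0, 0]
Event 1: LOCAL 1: VV[1][1]++ -> VV[1]=[0, 1, 0, 0]
Event 2: SEND 2->3: VV[2][2]++ -> VV[2]=[0, 0, 1, 0], msg_vec=[0, 0, 1, 0]; VV[3]=max(VV[3],msg_vec) then VV[3][3]++ -> VV[3]=[0, 0, 1, 1]
Event 3: LOCAL 1: VV[1][1]++ -> VV[1]=[0, 2, 0, 0]
Event 4: LOCAL 3: VV[3][3]++ -> VV[3]=[0, 0, 1, 2]
Event 5: SEND 1->2: VV[1][1]++ -> VV[1]=[0, 3, 0, 0], msg_vec=[0, 3, 0, 0]; VV[2]=max(VV[2],msg_vec) then VV[2][2]++ -> VV[2]=[0, 3, 2, 0]
Event 6: LOCAL 3: VV[3][3]++ -> VV[3]=[0, 0, 1, 3]
Event 7: SEND 2->1: VV[2][2]++ -> VV[2]=[0, 3, 3, 0], msg_vec=[0, 3, 3, 0]; VV[1]=max(VV[1],msg_vec) then VV[1][1]++ -> VV[1]=[0, 4, 3, 0]
Event 8: LOCAL 0: VV[0][0]++ -> VV[0]=[1, 0, 0, 0]
Final vectors: VV[0]=[1, 0, 0, 0]; VV[1]=[0, 4, 3, 0]; VV[2]=[0, 3, 3, 0]; VV[3]=[0, 0, 1, 3]

Answer: 0 0 1 3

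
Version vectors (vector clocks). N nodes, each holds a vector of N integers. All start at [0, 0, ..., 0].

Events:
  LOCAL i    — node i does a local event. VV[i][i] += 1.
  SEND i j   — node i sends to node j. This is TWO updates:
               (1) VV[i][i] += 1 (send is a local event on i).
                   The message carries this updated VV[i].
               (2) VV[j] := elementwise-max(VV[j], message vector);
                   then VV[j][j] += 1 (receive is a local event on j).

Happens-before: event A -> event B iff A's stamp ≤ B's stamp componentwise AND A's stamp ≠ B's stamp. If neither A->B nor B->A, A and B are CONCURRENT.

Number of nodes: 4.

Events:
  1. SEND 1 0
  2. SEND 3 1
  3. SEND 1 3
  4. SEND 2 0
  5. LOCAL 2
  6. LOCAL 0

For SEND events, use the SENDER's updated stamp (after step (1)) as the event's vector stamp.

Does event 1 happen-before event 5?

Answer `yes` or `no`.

Initial: VV[0]=[0, 0, 0, 0]
Initial: VV[1]=[0, 0, 0, 0]
Initial: VV[2]=[0, 0, 0, 0]
Initial: VV[3]=[0, 0, 0, 0]
Event 1: SEND 1->0: VV[1][1]++ -> VV[1]=[0, 1, 0, 0], msg_vec=[0, 1, 0, 0]; VV[0]=max(VV[0],msg_vec) then VV[0][0]++ -> VV[0]=[1, 1, 0, 0]
Event 2: SEND 3->1: VV[3][3]++ -> VV[3]=[0, 0, 0, 1], msg_vec=[0, 0, 0, 1]; VV[1]=max(VV[1],msg_vec) then VV[1][1]++ -> VV[1]=[0, 2, 0, 1]
Event 3: SEND 1->3: VV[1][1]++ -> VV[1]=[0, 3, 0, 1], msg_vec=[0, 3, 0, 1]; VV[3]=max(VV[3],msg_vec) then VV[3][3]++ -> VV[3]=[0, 3, 0, 2]
Event 4: SEND 2->0: VV[2][2]++ -> VV[2]=[0, 0, 1, 0], msg_vec=[0, 0, 1, 0]; VV[0]=max(VV[0],msg_vec) then VV[0][0]++ -> VV[0]=[2, 1, 1, 0]
Event 5: LOCAL 2: VV[2][2]++ -> VV[2]=[0, 0, 2, 0]
Event 6: LOCAL 0: VV[0][0]++ -> VV[0]=[3, 1, 1, 0]
Event 1 stamp: [0, 1, 0, 0]
Event 5 stamp: [0, 0, 2, 0]
[0, 1, 0, 0] <= [0, 0, 2, 0]? False. Equal? False. Happens-before: False

Answer: no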